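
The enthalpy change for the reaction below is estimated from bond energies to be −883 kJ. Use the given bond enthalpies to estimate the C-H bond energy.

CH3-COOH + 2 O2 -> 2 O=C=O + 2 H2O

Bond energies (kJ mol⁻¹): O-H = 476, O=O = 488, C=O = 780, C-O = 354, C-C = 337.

D(C-H) ≈ 406 kJ/mol

Let D be the C-H bond energy.
Σ(broken) = 1×337 + 3×D + 1×354 + 1×780 + 1×476 + 2×488 = 2923 + 3D
Σ(formed) = 4×780 + 4×476 = 5024
ΔH = Σ(broken) − Σ(formed) = (2923 + 3D) − (5024) = −2101 + 3D
Setting this equal to −883 kJ gives 3D = 1218, so D = 406 kJ/mol.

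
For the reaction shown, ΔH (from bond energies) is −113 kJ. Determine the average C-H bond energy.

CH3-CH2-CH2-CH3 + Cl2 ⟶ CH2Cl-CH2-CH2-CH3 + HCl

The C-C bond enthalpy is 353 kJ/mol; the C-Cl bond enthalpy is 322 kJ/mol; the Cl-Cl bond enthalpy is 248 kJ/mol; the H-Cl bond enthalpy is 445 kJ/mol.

D(C-H) ≈ 406 kJ/mol

Let D be the C-H bond energy.
Σ(broken) = 3×353 + 10×D + 1×248 = 1307 + 10D
Σ(formed) = 3×353 + 1×322 + 9×D + 1×445 = 1826 + 9D
ΔH = Σ(broken) − Σ(formed) = (1307 + 10D) − (1826 + 9D) = −519 + D
Setting this equal to −113 kJ gives D = 406 kJ/mol.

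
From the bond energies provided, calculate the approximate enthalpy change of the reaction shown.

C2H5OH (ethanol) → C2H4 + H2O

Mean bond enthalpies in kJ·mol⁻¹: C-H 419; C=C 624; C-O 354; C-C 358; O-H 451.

ΔH ≈ +56 kJ

Bonds broken (reactants):
  C-C: 1 × 358 = 358
  C-H: 5 × 419 = 2095
  C-O: 1 × 354 = 354
  O-H: 1 × 451 = 451
  Σ(broken) = 3258 kJ
Bonds formed (products):
  C-H: 4 × 419 = 1676
  C=C: 1 × 624 = 624
  O-H: 2 × 451 = 902
  Σ(formed) = 3202 kJ
ΔH = Σ(broken) − Σ(formed) = 3258 − 3202 = +56 kJ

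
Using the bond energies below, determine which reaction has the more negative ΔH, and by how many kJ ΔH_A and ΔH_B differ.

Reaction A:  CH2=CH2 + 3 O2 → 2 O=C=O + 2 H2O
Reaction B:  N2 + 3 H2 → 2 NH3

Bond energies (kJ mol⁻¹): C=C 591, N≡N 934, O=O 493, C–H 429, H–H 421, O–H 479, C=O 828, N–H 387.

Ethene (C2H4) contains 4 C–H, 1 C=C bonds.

Reaction A, by 1317 kJ

Reaction A:
  Bonds broken (reactants):
    C–H: 4 × 429 = 1716
    C=C: 1 × 591 = 591
    O=O: 3 × 493 = 1479
    Σ(broken) = 3786 kJ
  Bonds formed (products):
    C=O: 4 × 828 = 3312
    O–H: 4 × 479 = 1916
    Σ(formed) = 5228 kJ
  ΔH_A = 3786 − 5228 = −1442 kJ
Reaction B:
  Bonds broken (reactants):
    H–H: 3 × 421 = 1263
    N≡N: 1 × 934 = 934
    Σ(broken) = 2197 kJ
  Bonds formed (products):
    N–H: 6 × 387 = 2322
    Σ(formed) = 2322 kJ
  ΔH_B = 2197 − 2322 = −125 kJ
ΔH_A − ΔH_B = −1317 kJ, so reaction A has the more negative ΔH; |ΔH_A − ΔH_B| = 1317 kJ.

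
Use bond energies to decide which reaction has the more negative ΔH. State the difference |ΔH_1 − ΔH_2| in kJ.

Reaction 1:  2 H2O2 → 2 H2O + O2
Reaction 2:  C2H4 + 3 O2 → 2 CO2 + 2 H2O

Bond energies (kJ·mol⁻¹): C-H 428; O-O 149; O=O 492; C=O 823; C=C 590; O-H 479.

Reaction 2, by 1236 kJ

Reaction 1:
  Bonds broken (reactants):
    O-H: 4 × 479 = 1916
    O-O: 2 × 149 = 298
    Σ(broken) = 2214 kJ
  Bonds formed (products):
    O-H: 4 × 479 = 1916
    O=O: 1 × 492 = 492
    Σ(formed) = 2408 kJ
  ΔH_1 = 2214 − 2408 = −194 kJ
Reaction 2:
  Bonds broken (reactants):
    C-H: 4 × 428 = 1712
    C=C: 1 × 590 = 590
    O=O: 3 × 492 = 1476
    Σ(broken) = 3778 kJ
  Bonds formed (products):
    C=O: 4 × 823 = 3292
    O-H: 4 × 479 = 1916
    Σ(formed) = 5208 kJ
  ΔH_2 = 3778 − 5208 = −1430 kJ
ΔH_1 − ΔH_2 = +1236 kJ, so reaction 2 has the more negative ΔH; |ΔH_1 − ΔH_2| = 1236 kJ.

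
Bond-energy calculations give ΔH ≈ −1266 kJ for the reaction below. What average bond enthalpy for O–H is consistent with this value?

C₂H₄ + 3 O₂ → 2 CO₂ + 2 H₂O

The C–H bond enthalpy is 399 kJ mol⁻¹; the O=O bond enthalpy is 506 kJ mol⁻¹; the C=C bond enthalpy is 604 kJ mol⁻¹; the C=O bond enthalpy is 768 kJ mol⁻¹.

Let D be the O–H bond energy.
Σ(broken) = 4×399 + 1×604 + 3×506 = 3718
Σ(formed) = 4×768 + 4×D = 3072 + 4D
ΔH = Σ(broken) − Σ(formed) = (3718) − (3072 + 4D) = +646 − 4D
Setting this equal to −1266 kJ gives 4D = 1912, so D = 478 kJ/mol.

D(O–H) ≈ 478 kJ/mol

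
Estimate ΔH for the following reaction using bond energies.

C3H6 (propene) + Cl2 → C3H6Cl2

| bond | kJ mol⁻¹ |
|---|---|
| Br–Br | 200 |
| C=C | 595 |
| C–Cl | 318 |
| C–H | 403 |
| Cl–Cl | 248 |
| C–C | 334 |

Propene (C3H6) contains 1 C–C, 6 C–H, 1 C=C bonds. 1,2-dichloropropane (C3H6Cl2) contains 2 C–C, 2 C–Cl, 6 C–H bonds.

ΔH ≈ −127 kJ

Bonds broken (reactants):
  C–C: 1 × 334 = 334
  C–H: 6 × 403 = 2418
  C=C: 1 × 595 = 595
  Cl–Cl: 1 × 248 = 248
  Σ(broken) = 3595 kJ
Bonds formed (products):
  C–C: 2 × 334 = 668
  C–Cl: 2 × 318 = 636
  C–H: 6 × 403 = 2418
  Σ(formed) = 3722 kJ
ΔH = Σ(broken) − Σ(formed) = 3595 − 3722 = −127 kJ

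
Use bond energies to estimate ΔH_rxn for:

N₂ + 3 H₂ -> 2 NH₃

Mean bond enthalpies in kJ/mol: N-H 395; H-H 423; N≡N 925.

Bonds broken (reactants):
  H-H: 3 × 423 = 1269
  N≡N: 1 × 925 = 925
  Σ(broken) = 2194 kJ
Bonds formed (products):
  N-H: 6 × 395 = 2370
  Σ(formed) = 2370 kJ
ΔH = Σ(broken) − Σ(formed) = 2194 − 2370 = −176 kJ

ΔH ≈ −176 kJ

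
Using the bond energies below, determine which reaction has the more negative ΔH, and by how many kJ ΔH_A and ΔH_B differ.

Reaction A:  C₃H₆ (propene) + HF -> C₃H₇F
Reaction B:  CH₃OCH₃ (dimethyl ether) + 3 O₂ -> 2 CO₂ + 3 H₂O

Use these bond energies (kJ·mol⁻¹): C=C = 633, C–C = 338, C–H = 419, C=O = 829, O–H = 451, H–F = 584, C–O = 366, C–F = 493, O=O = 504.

Reaction A:
  Bonds broken (reactants):
    C–C: 1 × 338 = 338
    C–H: 6 × 419 = 2514
    C=C: 1 × 633 = 633
    H–F: 1 × 584 = 584
    Σ(broken) = 4069 kJ
  Bonds formed (products):
    C–C: 2 × 338 = 676
    C–F: 1 × 493 = 493
    C–H: 7 × 419 = 2933
    Σ(formed) = 4102 kJ
  ΔH_A = 4069 − 4102 = −33 kJ
Reaction B:
  Bonds broken (reactants):
    C–H: 6 × 419 = 2514
    C–O: 2 × 366 = 732
    O=O: 3 × 504 = 1512
    Σ(broken) = 4758 kJ
  Bonds formed (products):
    C=O: 4 × 829 = 3316
    O–H: 6 × 451 = 2706
    Σ(formed) = 6022 kJ
  ΔH_B = 4758 − 6022 = −1264 kJ
ΔH_A − ΔH_B = +1231 kJ, so reaction B has the more negative ΔH; |ΔH_A − ΔH_B| = 1231 kJ.

Reaction B, by 1231 kJ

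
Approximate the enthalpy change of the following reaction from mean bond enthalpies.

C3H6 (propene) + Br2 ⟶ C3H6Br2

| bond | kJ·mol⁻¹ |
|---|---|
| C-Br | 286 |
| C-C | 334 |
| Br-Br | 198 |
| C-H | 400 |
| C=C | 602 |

Bonds broken (reactants):
  Br-Br: 1 × 198 = 198
  C-C: 1 × 334 = 334
  C-H: 6 × 400 = 2400
  C=C: 1 × 602 = 602
  Σ(broken) = 3534 kJ
Bonds formed (products):
  C-Br: 2 × 286 = 572
  C-C: 2 × 334 = 668
  C-H: 6 × 400 = 2400
  Σ(formed) = 3640 kJ
ΔH = Σ(broken) − Σ(formed) = 3534 − 3640 = −106 kJ

ΔH ≈ −106 kJ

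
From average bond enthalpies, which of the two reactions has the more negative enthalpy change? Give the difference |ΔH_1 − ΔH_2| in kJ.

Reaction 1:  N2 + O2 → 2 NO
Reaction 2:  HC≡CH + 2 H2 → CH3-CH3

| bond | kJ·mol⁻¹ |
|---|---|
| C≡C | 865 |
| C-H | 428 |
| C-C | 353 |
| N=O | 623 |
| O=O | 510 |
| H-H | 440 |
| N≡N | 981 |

Reaction 1:
  Bonds broken (reactants):
    N≡N: 1 × 981 = 981
    O=O: 1 × 510 = 510
    Σ(broken) = 1491 kJ
  Bonds formed (products):
    N=O: 2 × 623 = 1246
    Σ(formed) = 1246 kJ
  ΔH_1 = 1491 − 1246 = +245 kJ
Reaction 2:
  Bonds broken (reactants):
    C≡C: 1 × 865 = 865
    C-H: 2 × 428 = 856
    H-H: 2 × 440 = 880
    Σ(broken) = 2601 kJ
  Bonds formed (products):
    C-C: 1 × 353 = 353
    C-H: 6 × 428 = 2568
    Σ(formed) = 2921 kJ
  ΔH_2 = 2601 − 2921 = −320 kJ
ΔH_1 − ΔH_2 = +565 kJ, so reaction 2 has the more negative ΔH; |ΔH_1 − ΔH_2| = 565 kJ.

Reaction 2, by 565 kJ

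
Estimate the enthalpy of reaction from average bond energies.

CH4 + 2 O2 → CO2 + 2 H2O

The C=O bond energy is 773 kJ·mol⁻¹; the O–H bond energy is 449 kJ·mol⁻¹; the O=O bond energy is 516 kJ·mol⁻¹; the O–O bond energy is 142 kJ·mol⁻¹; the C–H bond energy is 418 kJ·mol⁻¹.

Bonds broken (reactants):
  C–H: 4 × 418 = 1672
  O=O: 2 × 516 = 1032
  Σ(broken) = 2704 kJ
Bonds formed (products):
  C=O: 2 × 773 = 1546
  O–H: 4 × 449 = 1796
  Σ(formed) = 3342 kJ
ΔH = Σ(broken) − Σ(formed) = 2704 − 3342 = −638 kJ

ΔH ≈ −638 kJ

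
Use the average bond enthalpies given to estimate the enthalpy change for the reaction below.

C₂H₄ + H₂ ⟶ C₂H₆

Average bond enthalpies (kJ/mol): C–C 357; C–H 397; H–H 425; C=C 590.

Bonds broken (reactants):
  C–H: 4 × 397 = 1588
  C=C: 1 × 590 = 590
  H–H: 1 × 425 = 425
  Σ(broken) = 2603 kJ
Bonds formed (products):
  C–C: 1 × 357 = 357
  C–H: 6 × 397 = 2382
  Σ(formed) = 2739 kJ
ΔH = Σ(broken) − Σ(formed) = 2603 − 2739 = −136 kJ

ΔH ≈ −136 kJ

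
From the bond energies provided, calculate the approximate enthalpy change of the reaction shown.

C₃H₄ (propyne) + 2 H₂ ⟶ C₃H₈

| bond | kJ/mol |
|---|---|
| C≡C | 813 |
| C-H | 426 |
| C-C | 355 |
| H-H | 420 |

Bonds broken (reactants):
  C≡C: 1 × 813 = 813
  C-C: 1 × 355 = 355
  C-H: 4 × 426 = 1704
  H-H: 2 × 420 = 840
  Σ(broken) = 3712 kJ
Bonds formed (products):
  C-C: 2 × 355 = 710
  C-H: 8 × 426 = 3408
  Σ(formed) = 4118 kJ
ΔH = Σ(broken) − Σ(formed) = 3712 − 4118 = −406 kJ

ΔH ≈ −406 kJ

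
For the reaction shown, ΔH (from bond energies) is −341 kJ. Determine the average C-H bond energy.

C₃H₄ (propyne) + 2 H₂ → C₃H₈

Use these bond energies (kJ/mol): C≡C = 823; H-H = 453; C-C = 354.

D(C-H) ≈ 429 kJ/mol

Let D be the C-H bond energy.
Σ(broken) = 1×823 + 1×354 + 4×D + 2×453 = 2083 + 4D
Σ(formed) = 2×354 + 8×D = 708 + 8D
ΔH = Σ(broken) − Σ(formed) = (2083 + 4D) − (708 + 8D) = +1375 − 4D
Setting this equal to −341 kJ gives 4D = 1716, so D = 429 kJ/mol.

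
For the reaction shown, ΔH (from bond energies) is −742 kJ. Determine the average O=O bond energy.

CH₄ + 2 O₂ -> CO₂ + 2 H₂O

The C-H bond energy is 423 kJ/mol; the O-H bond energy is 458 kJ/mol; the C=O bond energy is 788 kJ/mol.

D(O=O) ≈ 487 kJ/mol

Let D be the O=O bond energy.
Σ(broken) = 4×423 + 2×D = 1692 + 2D
Σ(formed) = 2×788 + 4×458 = 3408
ΔH = Σ(broken) − Σ(formed) = (1692 + 2D) − (3408) = −1716 + 2D
Setting this equal to −742 kJ gives 2D = 974, so D = 487 kJ/mol.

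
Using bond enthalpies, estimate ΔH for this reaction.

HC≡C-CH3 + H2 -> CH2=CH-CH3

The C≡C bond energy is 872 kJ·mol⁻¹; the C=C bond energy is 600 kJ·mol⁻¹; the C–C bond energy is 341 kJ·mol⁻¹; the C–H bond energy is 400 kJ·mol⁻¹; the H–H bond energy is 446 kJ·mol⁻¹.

ΔH ≈ −82 kJ

Bonds broken (reactants):
  C≡C: 1 × 872 = 872
  C–C: 1 × 341 = 341
  C–H: 4 × 400 = 1600
  H–H: 1 × 446 = 446
  Σ(broken) = 3259 kJ
Bonds formed (products):
  C–C: 1 × 341 = 341
  C–H: 6 × 400 = 2400
  C=C: 1 × 600 = 600
  Σ(formed) = 3341 kJ
ΔH = Σ(broken) − Σ(formed) = 3259 − 3341 = −82 kJ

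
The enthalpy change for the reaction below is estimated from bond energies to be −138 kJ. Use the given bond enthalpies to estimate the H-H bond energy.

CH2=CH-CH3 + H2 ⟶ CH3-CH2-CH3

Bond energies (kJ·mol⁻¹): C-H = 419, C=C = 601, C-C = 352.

D(H-H) ≈ 451 kJ/mol

Let D be the H-H bond energy.
Σ(broken) = 1×352 + 6×419 + 1×601 + 1×D = 3467 + D
Σ(formed) = 2×352 + 8×419 = 4056
ΔH = Σ(broken) − Σ(formed) = (3467 + D) − (4056) = −589 + D
Setting this equal to −138 kJ gives D = 451 kJ/mol.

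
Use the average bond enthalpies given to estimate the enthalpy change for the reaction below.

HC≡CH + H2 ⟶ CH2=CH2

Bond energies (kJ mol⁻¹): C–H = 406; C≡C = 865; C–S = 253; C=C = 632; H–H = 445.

ΔH ≈ −134 kJ

Bonds broken (reactants):
  C≡C: 1 × 865 = 865
  C–H: 2 × 406 = 812
  H–H: 1 × 445 = 445
  Σ(broken) = 2122 kJ
Bonds formed (products):
  C–H: 4 × 406 = 1624
  C=C: 1 × 632 = 632
  Σ(formed) = 2256 kJ
ΔH = Σ(broken) − Σ(formed) = 2122 − 2256 = −134 kJ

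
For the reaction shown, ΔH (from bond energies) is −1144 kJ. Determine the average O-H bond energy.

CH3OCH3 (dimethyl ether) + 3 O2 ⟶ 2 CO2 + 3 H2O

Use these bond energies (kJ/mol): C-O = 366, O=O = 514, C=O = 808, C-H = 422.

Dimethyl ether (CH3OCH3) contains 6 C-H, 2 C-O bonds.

Let D be the O-H bond energy.
Σ(broken) = 6×422 + 2×366 + 3×514 = 4806
Σ(formed) = 4×808 + 6×D = 3232 + 6D
ΔH = Σ(broken) − Σ(formed) = (4806) − (3232 + 6D) = +1574 − 6D
Setting this equal to −1144 kJ gives 6D = 2718, so D = 453 kJ/mol.

D(O-H) ≈ 453 kJ/mol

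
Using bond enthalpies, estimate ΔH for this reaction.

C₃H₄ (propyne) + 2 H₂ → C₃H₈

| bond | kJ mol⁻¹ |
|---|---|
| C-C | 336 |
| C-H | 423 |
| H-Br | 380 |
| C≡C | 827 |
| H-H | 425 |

Bonds broken (reactants):
  C≡C: 1 × 827 = 827
  C-C: 1 × 336 = 336
  C-H: 4 × 423 = 1692
  H-H: 2 × 425 = 850
  Σ(broken) = 3705 kJ
Bonds formed (products):
  C-C: 2 × 336 = 672
  C-H: 8 × 423 = 3384
  Σ(formed) = 4056 kJ
ΔH = Σ(broken) − Σ(formed) = 3705 − 4056 = −351 kJ

ΔH ≈ −351 kJ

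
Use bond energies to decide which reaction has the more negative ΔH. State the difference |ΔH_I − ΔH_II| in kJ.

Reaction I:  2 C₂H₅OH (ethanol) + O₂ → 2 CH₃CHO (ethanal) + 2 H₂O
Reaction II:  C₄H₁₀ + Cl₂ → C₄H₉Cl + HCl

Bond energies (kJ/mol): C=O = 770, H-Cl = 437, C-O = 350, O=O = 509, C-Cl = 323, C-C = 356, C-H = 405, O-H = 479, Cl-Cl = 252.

Reaction I:
  Bonds broken (reactants):
    C-C: 2 × 356 = 712
    C-H: 10 × 405 = 4050
    C-O: 2 × 350 = 700
    O-H: 2 × 479 = 958
    O=O: 1 × 509 = 509
    Σ(broken) = 6929 kJ
  Bonds formed (products):
    C-C: 2 × 356 = 712
    C-H: 8 × 405 = 3240
    C=O: 2 × 770 = 1540
    O-H: 4 × 479 = 1916
    Σ(formed) = 7408 kJ
  ΔH_I = 6929 − 7408 = −479 kJ
Reaction II:
  Bonds broken (reactants):
    C-C: 3 × 356 = 1068
    C-H: 10 × 405 = 4050
    Cl-Cl: 1 × 252 = 252
    Σ(broken) = 5370 kJ
  Bonds formed (products):
    C-C: 3 × 356 = 1068
    C-Cl: 1 × 323 = 323
    C-H: 9 × 405 = 3645
    H-Cl: 1 × 437 = 437
    Σ(formed) = 5473 kJ
  ΔH_II = 5370 − 5473 = −103 kJ
ΔH_I − ΔH_II = −376 kJ, so reaction I has the more negative ΔH; |ΔH_I − ΔH_II| = 376 kJ.

Reaction I, by 376 kJ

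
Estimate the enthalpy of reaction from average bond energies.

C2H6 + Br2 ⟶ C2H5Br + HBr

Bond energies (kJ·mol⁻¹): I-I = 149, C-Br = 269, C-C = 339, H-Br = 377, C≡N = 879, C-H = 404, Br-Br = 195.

ΔH ≈ −47 kJ

Bonds broken (reactants):
  Br-Br: 1 × 195 = 195
  C-C: 1 × 339 = 339
  C-H: 6 × 404 = 2424
  Σ(broken) = 2958 kJ
Bonds formed (products):
  C-Br: 1 × 269 = 269
  C-C: 1 × 339 = 339
  C-H: 5 × 404 = 2020
  H-Br: 1 × 377 = 377
  Σ(formed) = 3005 kJ
ΔH = Σ(broken) − Σ(formed) = 2958 − 3005 = −47 kJ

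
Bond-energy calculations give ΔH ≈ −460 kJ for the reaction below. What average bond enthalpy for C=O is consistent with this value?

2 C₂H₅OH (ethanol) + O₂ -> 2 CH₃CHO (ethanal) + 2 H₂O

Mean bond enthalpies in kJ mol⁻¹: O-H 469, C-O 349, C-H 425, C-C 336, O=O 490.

Let D be the C=O bond energy.
Σ(broken) = 2×336 + 10×425 + 2×349 + 2×469 + 1×490 = 7048
Σ(formed) = 2×336 + 8×425 + 2×D + 4×469 = 5948 + 2D
ΔH = Σ(broken) − Σ(formed) = (7048) − (5948 + 2D) = +1100 − 2D
Setting this equal to −460 kJ gives 2D = 1560, so D = 780 kJ/mol.

D(C=O) ≈ 780 kJ/mol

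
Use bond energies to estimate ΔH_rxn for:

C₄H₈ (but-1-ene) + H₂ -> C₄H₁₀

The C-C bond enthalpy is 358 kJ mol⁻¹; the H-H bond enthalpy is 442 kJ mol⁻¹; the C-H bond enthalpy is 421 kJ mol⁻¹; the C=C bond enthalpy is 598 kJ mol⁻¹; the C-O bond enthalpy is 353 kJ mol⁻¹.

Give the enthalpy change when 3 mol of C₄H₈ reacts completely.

Bonds broken (reactants):
  C-C: 2 × 358 = 716
  C-H: 8 × 421 = 3368
  C=C: 1 × 598 = 598
  H-H: 1 × 442 = 442
  Σ(broken) = 5124 kJ
Bonds formed (products):
  C-C: 3 × 358 = 1074
  C-H: 10 × 421 = 4210
  Σ(formed) = 5284 kJ
ΔH = Σ(broken) − Σ(formed) = 5124 − 5284 = −160 kJ
For 3× the reaction as written: 3 × (−160) = −480 kJ

ΔH = −480 kJ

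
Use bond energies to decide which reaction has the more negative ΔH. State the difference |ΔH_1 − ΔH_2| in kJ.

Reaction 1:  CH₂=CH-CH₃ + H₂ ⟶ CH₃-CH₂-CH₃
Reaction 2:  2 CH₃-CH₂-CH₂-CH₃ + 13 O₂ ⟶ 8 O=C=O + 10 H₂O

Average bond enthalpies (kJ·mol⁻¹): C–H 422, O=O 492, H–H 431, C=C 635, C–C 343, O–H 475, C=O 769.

Reaction 1:
  Bonds broken (reactants):
    C–C: 1 × 343 = 343
    C–H: 6 × 422 = 2532
    C=C: 1 × 635 = 635
    H–H: 1 × 431 = 431
    Σ(broken) = 3941 kJ
  Bonds formed (products):
    C–C: 2 × 343 = 686
    C–H: 8 × 422 = 3376
    Σ(formed) = 4062 kJ
  ΔH_1 = 3941 − 4062 = −121 kJ
Reaction 2:
  Bonds broken (reactants):
    C–C: 6 × 343 = 2058
    C–H: 20 × 422 = 8440
    O=O: 13 × 492 = 6396
    Σ(broken) = 16894 kJ
  Bonds formed (products):
    C=O: 16 × 769 = 12304
    O–H: 20 × 475 = 9500
    Σ(formed) = 21804 kJ
  ΔH_2 = 16894 − 21804 = −4910 kJ
ΔH_1 − ΔH_2 = +4789 kJ, so reaction 2 has the more negative ΔH; |ΔH_1 − ΔH_2| = 4789 kJ.

Reaction 2, by 4789 kJ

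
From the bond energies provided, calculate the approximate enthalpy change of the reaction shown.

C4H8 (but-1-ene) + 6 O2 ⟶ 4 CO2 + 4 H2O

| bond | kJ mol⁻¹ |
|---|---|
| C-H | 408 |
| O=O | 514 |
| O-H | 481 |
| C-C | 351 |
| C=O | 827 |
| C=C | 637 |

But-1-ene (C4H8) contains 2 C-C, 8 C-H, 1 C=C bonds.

Bonds broken (reactants):
  C-C: 2 × 351 = 702
  C-H: 8 × 408 = 3264
  C=C: 1 × 637 = 637
  O=O: 6 × 514 = 3084
  Σ(broken) = 7687 kJ
Bonds formed (products):
  C=O: 8 × 827 = 6616
  O-H: 8 × 481 = 3848
  Σ(formed) = 10464 kJ
ΔH = Σ(broken) − Σ(formed) = 7687 − 10464 = −2777 kJ

ΔH ≈ −2777 kJ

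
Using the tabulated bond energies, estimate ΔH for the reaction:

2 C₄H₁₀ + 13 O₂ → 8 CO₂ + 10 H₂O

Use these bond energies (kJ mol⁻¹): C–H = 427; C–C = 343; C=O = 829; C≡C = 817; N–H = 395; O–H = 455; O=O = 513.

ΔH ≈ −5097 kJ

Bonds broken (reactants):
  C–C: 6 × 343 = 2058
  C–H: 20 × 427 = 8540
  O=O: 13 × 513 = 6669
  Σ(broken) = 17267 kJ
Bonds formed (products):
  C=O: 16 × 829 = 13264
  O–H: 20 × 455 = 9100
  Σ(formed) = 22364 kJ
ΔH = Σ(broken) − Σ(formed) = 17267 − 22364 = −5097 kJ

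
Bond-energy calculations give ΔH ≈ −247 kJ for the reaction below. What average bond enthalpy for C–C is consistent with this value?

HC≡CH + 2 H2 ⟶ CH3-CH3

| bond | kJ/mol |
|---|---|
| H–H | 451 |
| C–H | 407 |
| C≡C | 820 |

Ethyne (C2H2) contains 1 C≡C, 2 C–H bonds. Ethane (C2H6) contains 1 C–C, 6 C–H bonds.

D(C–C) ≈ 341 kJ/mol

Let D be the C–C bond energy.
Σ(broken) = 1×820 + 2×407 + 2×451 = 2536
Σ(formed) = 1×D + 6×407 = 2442 + D
ΔH = Σ(broken) − Σ(formed) = (2536) − (2442 + D) = +94 − D
Setting this equal to −247 kJ gives D = 341 kJ/mol.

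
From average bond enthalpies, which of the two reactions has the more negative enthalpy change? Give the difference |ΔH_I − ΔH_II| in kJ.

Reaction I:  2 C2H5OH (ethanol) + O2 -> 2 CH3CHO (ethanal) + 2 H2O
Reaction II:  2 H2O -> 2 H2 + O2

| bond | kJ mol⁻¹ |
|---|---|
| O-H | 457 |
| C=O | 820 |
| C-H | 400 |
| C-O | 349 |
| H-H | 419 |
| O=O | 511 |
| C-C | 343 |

Reaction I, by 1024 kJ

Reaction I:
  Bonds broken (reactants):
    C-C: 2 × 343 = 686
    C-H: 10 × 400 = 4000
    C-O: 2 × 349 = 698
    O-H: 2 × 457 = 914
    O=O: 1 × 511 = 511
    Σ(broken) = 6809 kJ
  Bonds formed (products):
    C-C: 2 × 343 = 686
    C-H: 8 × 400 = 3200
    C=O: 2 × 820 = 1640
    O-H: 4 × 457 = 1828
    Σ(formed) = 7354 kJ
  ΔH_I = 6809 − 7354 = −545 kJ
Reaction II:
  Bonds broken (reactants):
    O-H: 4 × 457 = 1828
    Σ(broken) = 1828 kJ
  Bonds formed (products):
    H-H: 2 × 419 = 838
    O=O: 1 × 511 = 511
    Σ(formed) = 1349 kJ
  ΔH_II = 1828 − 1349 = +479 kJ
ΔH_I − ΔH_II = −1024 kJ, so reaction I has the more negative ΔH; |ΔH_I − ΔH_II| = 1024 kJ.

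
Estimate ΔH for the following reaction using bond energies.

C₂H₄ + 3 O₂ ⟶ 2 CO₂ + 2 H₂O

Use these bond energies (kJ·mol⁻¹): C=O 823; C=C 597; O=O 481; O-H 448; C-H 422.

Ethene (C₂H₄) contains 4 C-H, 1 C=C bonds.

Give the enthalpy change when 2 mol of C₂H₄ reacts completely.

Bonds broken (reactants):
  C-H: 4 × 422 = 1688
  C=C: 1 × 597 = 597
  O=O: 3 × 481 = 1443
  Σ(broken) = 3728 kJ
Bonds formed (products):
  C=O: 4 × 823 = 3292
  O-H: 4 × 448 = 1792
  Σ(formed) = 5084 kJ
ΔH = Σ(broken) − Σ(formed) = 3728 − 5084 = −1356 kJ
For 2× the reaction as written: 2 × (−1356) = −2712 kJ

ΔH = −2712 kJ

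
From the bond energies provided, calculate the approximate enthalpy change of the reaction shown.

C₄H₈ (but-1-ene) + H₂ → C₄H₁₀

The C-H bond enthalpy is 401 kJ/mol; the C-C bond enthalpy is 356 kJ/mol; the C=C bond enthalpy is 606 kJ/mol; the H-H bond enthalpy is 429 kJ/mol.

ΔH ≈ −123 kJ

Bonds broken (reactants):
  C-C: 2 × 356 = 712
  C-H: 8 × 401 = 3208
  C=C: 1 × 606 = 606
  H-H: 1 × 429 = 429
  Σ(broken) = 4955 kJ
Bonds formed (products):
  C-C: 3 × 356 = 1068
  C-H: 10 × 401 = 4010
  Σ(formed) = 5078 kJ
ΔH = Σ(broken) − Σ(formed) = 4955 − 5078 = −123 kJ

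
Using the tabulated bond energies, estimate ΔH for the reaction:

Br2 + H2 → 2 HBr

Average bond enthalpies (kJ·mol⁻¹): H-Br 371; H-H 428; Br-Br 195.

ΔH ≈ −119 kJ

Bonds broken (reactants):
  Br-Br: 1 × 195 = 195
  H-H: 1 × 428 = 428
  Σ(broken) = 623 kJ
Bonds formed (products):
  H-Br: 2 × 371 = 742
  Σ(formed) = 742 kJ
ΔH = Σ(broken) − Σ(formed) = 623 − 742 = −119 kJ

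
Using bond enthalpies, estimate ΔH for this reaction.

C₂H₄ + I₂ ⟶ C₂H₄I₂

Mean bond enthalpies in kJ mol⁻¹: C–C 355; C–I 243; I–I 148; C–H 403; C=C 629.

ΔH ≈ −64 kJ

Bonds broken (reactants):
  C–H: 4 × 403 = 1612
  C=C: 1 × 629 = 629
  I–I: 1 × 148 = 148
  Σ(broken) = 2389 kJ
Bonds formed (products):
  C–C: 1 × 355 = 355
  C–H: 4 × 403 = 1612
  C–I: 2 × 243 = 486
  Σ(formed) = 2453 kJ
ΔH = Σ(broken) − Σ(formed) = 2389 − 2453 = −64 kJ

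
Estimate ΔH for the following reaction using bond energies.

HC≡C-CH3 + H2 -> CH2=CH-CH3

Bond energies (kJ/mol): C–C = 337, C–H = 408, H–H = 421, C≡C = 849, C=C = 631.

ΔH ≈ −177 kJ

Bonds broken (reactants):
  C≡C: 1 × 849 = 849
  C–C: 1 × 337 = 337
  C–H: 4 × 408 = 1632
  H–H: 1 × 421 = 421
  Σ(broken) = 3239 kJ
Bonds formed (products):
  C–C: 1 × 337 = 337
  C–H: 6 × 408 = 2448
  C=C: 1 × 631 = 631
  Σ(formed) = 3416 kJ
ΔH = Σ(broken) − Σ(formed) = 3239 − 3416 = −177 kJ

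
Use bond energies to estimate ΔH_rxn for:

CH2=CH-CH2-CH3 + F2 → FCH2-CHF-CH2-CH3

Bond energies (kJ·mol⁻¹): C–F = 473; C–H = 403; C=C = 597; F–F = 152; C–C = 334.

ΔH ≈ −531 kJ

Bonds broken (reactants):
  C–C: 2 × 334 = 668
  C–H: 8 × 403 = 3224
  C=C: 1 × 597 = 597
  F–F: 1 × 152 = 152
  Σ(broken) = 4641 kJ
Bonds formed (products):
  C–C: 3 × 334 = 1002
  C–F: 2 × 473 = 946
  C–H: 8 × 403 = 3224
  Σ(formed) = 5172 kJ
ΔH = Σ(broken) − Σ(formed) = 4641 − 5172 = −531 kJ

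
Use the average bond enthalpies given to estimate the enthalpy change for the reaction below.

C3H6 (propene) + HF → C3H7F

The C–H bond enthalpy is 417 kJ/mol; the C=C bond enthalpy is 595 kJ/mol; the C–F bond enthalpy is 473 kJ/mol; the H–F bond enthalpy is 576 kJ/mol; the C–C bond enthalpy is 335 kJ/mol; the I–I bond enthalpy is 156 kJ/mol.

ΔH ≈ −54 kJ

Bonds broken (reactants):
  C–C: 1 × 335 = 335
  C–H: 6 × 417 = 2502
  C=C: 1 × 595 = 595
  H–F: 1 × 576 = 576
  Σ(broken) = 4008 kJ
Bonds formed (products):
  C–C: 2 × 335 = 670
  C–F: 1 × 473 = 473
  C–H: 7 × 417 = 2919
  Σ(formed) = 4062 kJ
ΔH = Σ(broken) − Σ(formed) = 4008 − 4062 = −54 kJ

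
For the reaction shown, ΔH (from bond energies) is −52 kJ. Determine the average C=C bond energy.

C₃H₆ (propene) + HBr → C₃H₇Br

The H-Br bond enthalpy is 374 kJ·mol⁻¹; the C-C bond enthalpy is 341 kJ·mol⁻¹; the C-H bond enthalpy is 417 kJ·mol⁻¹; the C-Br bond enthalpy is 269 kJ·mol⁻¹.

Let D be the C=C bond energy.
Σ(broken) = 1×341 + 6×417 + 1×D + 1×374 = 3217 + D
Σ(formed) = 1×269 + 2×341 + 7×417 = 3870
ΔH = Σ(broken) − Σ(formed) = (3217 + D) − (3870) = −653 + D
Setting this equal to −52 kJ gives D = 601 kJ/mol.

D(C=C) ≈ 601 kJ/mol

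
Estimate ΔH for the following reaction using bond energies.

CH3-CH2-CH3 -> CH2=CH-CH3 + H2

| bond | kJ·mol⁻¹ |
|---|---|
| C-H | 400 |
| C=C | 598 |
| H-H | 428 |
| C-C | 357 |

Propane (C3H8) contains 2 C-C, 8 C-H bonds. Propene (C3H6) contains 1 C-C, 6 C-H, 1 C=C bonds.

Bonds broken (reactants):
  C-C: 2 × 357 = 714
  C-H: 8 × 400 = 3200
  Σ(broken) = 3914 kJ
Bonds formed (products):
  C-C: 1 × 357 = 357
  C-H: 6 × 400 = 2400
  C=C: 1 × 598 = 598
  H-H: 1 × 428 = 428
  Σ(formed) = 3783 kJ
ΔH = Σ(broken) − Σ(formed) = 3914 − 3783 = +131 kJ

ΔH ≈ +131 kJ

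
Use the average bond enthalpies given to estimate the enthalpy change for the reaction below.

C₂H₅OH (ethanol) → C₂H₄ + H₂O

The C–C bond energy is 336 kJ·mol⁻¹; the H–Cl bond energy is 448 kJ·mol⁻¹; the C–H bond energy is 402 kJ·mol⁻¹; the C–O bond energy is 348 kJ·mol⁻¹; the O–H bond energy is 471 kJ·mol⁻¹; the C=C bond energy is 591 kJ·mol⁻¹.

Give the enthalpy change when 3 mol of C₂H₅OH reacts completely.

Bonds broken (reactants):
  C–C: 1 × 336 = 336
  C–H: 5 × 402 = 2010
  C–O: 1 × 348 = 348
  O–H: 1 × 471 = 471
  Σ(broken) = 3165 kJ
Bonds formed (products):
  C–H: 4 × 402 = 1608
  C=C: 1 × 591 = 591
  O–H: 2 × 471 = 942
  Σ(formed) = 3141 kJ
ΔH = Σ(broken) − Σ(formed) = 3165 − 3141 = +24 kJ
For 3× the reaction as written: 3 × (+24) = +72 kJ

ΔH = +72 kJ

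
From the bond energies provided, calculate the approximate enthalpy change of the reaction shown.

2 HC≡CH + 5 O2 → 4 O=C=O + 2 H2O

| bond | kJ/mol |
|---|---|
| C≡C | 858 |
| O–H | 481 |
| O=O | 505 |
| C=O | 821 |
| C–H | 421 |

ΔH ≈ −2567 kJ

Bonds broken (reactants):
  C≡C: 2 × 858 = 1716
  C–H: 4 × 421 = 1684
  O=O: 5 × 505 = 2525
  Σ(broken) = 5925 kJ
Bonds formed (products):
  C=O: 8 × 821 = 6568
  O–H: 4 × 481 = 1924
  Σ(formed) = 8492 kJ
ΔH = Σ(broken) − Σ(formed) = 5925 − 8492 = −2567 kJ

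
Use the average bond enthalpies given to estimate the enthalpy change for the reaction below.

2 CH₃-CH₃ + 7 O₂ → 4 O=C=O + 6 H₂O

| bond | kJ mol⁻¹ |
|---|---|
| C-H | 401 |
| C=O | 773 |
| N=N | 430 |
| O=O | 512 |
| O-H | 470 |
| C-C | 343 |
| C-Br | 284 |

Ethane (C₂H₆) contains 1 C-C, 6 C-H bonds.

Bonds broken (reactants):
  C-C: 2 × 343 = 686
  C-H: 12 × 401 = 4812
  O=O: 7 × 512 = 3584
  Σ(broken) = 9082 kJ
Bonds formed (products):
  C=O: 8 × 773 = 6184
  O-H: 12 × 470 = 5640
  Σ(formed) = 11824 kJ
ΔH = Σ(broken) − Σ(formed) = 9082 − 11824 = −2742 kJ

ΔH ≈ −2742 kJ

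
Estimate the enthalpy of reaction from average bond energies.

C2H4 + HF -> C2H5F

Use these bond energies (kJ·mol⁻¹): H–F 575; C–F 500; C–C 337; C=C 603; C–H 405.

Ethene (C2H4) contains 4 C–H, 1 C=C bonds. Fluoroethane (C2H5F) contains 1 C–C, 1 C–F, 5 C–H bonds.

ΔH ≈ −64 kJ

Bonds broken (reactants):
  C–H: 4 × 405 = 1620
  C=C: 1 × 603 = 603
  H–F: 1 × 575 = 575
  Σ(broken) = 2798 kJ
Bonds formed (products):
  C–C: 1 × 337 = 337
  C–F: 1 × 500 = 500
  C–H: 5 × 405 = 2025
  Σ(formed) = 2862 kJ
ΔH = Σ(broken) − Σ(formed) = 2798 − 2862 = −64 kJ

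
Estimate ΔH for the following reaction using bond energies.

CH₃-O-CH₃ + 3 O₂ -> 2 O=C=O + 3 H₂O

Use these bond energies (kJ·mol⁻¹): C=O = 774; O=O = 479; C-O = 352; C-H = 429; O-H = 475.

Bonds broken (reactants):
  C-H: 6 × 429 = 2574
  C-O: 2 × 352 = 704
  O=O: 3 × 479 = 1437
  Σ(broken) = 4715 kJ
Bonds formed (products):
  C=O: 4 × 774 = 3096
  O-H: 6 × 475 = 2850
  Σ(formed) = 5946 kJ
ΔH = Σ(broken) − Σ(formed) = 4715 − 5946 = −1231 kJ

ΔH ≈ −1231 kJ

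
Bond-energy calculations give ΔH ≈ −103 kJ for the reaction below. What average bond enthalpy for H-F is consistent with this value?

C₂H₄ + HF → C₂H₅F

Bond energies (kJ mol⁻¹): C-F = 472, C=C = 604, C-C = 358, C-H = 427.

D(H-F) ≈ 550 kJ/mol

Let D be the H-F bond energy.
Σ(broken) = 4×427 + 1×604 + 1×D = 2312 + D
Σ(formed) = 1×358 + 1×472 + 5×427 = 2965
ΔH = Σ(broken) − Σ(formed) = (2312 + D) − (2965) = −653 + D
Setting this equal to −103 kJ gives D = 550 kJ/mol.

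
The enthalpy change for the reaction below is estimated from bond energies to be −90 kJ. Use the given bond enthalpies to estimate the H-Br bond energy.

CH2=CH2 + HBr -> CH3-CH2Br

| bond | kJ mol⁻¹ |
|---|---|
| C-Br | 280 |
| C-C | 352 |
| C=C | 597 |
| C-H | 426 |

Let D be the H-Br bond energy.
Σ(broken) = 4×426 + 1×597 + 1×D = 2301 + D
Σ(formed) = 1×280 + 1×352 + 5×426 = 2762
ΔH = Σ(broken) − Σ(formed) = (2301 + D) − (2762) = −461 + D
Setting this equal to −90 kJ gives D = 371 kJ/mol.

D(H-Br) ≈ 371 kJ/mol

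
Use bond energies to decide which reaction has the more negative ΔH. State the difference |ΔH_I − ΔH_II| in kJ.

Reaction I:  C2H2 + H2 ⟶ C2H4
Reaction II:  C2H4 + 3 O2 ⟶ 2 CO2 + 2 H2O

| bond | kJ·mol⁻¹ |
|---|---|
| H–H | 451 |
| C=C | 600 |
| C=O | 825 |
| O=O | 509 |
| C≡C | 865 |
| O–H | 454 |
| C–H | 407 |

Reaction I:
  Bonds broken (reactants):
    C≡C: 1 × 865 = 865
    C–H: 2 × 407 = 814
    H–H: 1 × 451 = 451
    Σ(broken) = 2130 kJ
  Bonds formed (products):
    C–H: 4 × 407 = 1628
    C=C: 1 × 600 = 600
    Σ(formed) = 2228 kJ
  ΔH_I = 2130 − 2228 = −98 kJ
Reaction II:
  Bonds broken (reactants):
    C–H: 4 × 407 = 1628
    C=C: 1 × 600 = 600
    O=O: 3 × 509 = 1527
    Σ(broken) = 3755 kJ
  Bonds formed (products):
    C=O: 4 × 825 = 3300
    O–H: 4 × 454 = 1816
    Σ(formed) = 5116 kJ
  ΔH_II = 3755 − 5116 = −1361 kJ
ΔH_I − ΔH_II = +1263 kJ, so reaction II has the more negative ΔH; |ΔH_I − ΔH_II| = 1263 kJ.

Reaction II, by 1263 kJ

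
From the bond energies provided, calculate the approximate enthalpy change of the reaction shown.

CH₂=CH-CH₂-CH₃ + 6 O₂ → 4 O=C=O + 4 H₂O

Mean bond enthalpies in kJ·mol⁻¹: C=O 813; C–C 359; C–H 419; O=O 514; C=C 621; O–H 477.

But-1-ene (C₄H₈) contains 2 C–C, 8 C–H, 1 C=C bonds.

ΔH ≈ −2545 kJ

Bonds broken (reactants):
  C–C: 2 × 359 = 718
  C–H: 8 × 419 = 3352
  C=C: 1 × 621 = 621
  O=O: 6 × 514 = 3084
  Σ(broken) = 7775 kJ
Bonds formed (products):
  C=O: 8 × 813 = 6504
  O–H: 8 × 477 = 3816
  Σ(formed) = 10320 kJ
ΔH = Σ(broken) − Σ(formed) = 7775 − 10320 = −2545 kJ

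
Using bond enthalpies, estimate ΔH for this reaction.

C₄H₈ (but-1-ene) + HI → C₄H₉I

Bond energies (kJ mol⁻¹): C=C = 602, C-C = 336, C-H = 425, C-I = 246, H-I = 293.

ΔH ≈ −112 kJ

Bonds broken (reactants):
  C-C: 2 × 336 = 672
  C-H: 8 × 425 = 3400
  C=C: 1 × 602 = 602
  H-I: 1 × 293 = 293
  Σ(broken) = 4967 kJ
Bonds formed (products):
  C-C: 3 × 336 = 1008
  C-H: 9 × 425 = 3825
  C-I: 1 × 246 = 246
  Σ(formed) = 5079 kJ
ΔH = Σ(broken) − Σ(formed) = 4967 − 5079 = −112 kJ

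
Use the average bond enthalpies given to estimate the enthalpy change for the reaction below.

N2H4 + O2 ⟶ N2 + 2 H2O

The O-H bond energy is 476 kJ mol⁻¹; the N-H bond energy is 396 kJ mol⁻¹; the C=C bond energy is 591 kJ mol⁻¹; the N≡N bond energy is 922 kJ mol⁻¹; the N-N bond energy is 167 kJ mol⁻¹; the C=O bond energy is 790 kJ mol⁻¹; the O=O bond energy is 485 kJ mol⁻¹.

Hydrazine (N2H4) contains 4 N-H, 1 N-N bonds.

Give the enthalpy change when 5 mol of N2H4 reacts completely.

ΔH = −2950 kJ

Bonds broken (reactants):
  N-H: 4 × 396 = 1584
  N-N: 1 × 167 = 167
  O=O: 1 × 485 = 485
  Σ(broken) = 2236 kJ
Bonds formed (products):
  N≡N: 1 × 922 = 922
  O-H: 4 × 476 = 1904
  Σ(formed) = 2826 kJ
ΔH = Σ(broken) − Σ(formed) = 2236 − 2826 = −590 kJ
For 5× the reaction as written: 5 × (−590) = −2950 kJ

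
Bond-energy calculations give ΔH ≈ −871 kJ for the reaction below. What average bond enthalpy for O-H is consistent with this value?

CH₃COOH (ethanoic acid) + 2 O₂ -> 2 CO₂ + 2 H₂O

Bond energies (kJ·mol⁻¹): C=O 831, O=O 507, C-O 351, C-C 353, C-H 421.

D(O-H) ≈ 453 kJ/mol

Let D be the O-H bond energy.
Σ(broken) = 1×353 + 3×421 + 1×351 + 1×831 + 1×D + 2×507 = 3812 + D
Σ(formed) = 4×831 + 4×D = 3324 + 4D
ΔH = Σ(broken) − Σ(formed) = (3812 + D) − (3324 + 4D) = +488 − 3D
Setting this equal to −871 kJ gives 3D = 1359, so D = 453 kJ/mol.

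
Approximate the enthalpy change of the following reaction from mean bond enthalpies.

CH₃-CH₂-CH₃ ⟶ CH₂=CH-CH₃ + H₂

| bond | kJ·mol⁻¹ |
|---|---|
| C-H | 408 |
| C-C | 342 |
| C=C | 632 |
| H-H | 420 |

ΔH ≈ +106 kJ

Bonds broken (reactants):
  C-C: 2 × 342 = 684
  C-H: 8 × 408 = 3264
  Σ(broken) = 3948 kJ
Bonds formed (products):
  C-C: 1 × 342 = 342
  C-H: 6 × 408 = 2448
  C=C: 1 × 632 = 632
  H-H: 1 × 420 = 420
  Σ(formed) = 3842 kJ
ΔH = Σ(broken) − Σ(formed) = 3948 − 3842 = +106 kJ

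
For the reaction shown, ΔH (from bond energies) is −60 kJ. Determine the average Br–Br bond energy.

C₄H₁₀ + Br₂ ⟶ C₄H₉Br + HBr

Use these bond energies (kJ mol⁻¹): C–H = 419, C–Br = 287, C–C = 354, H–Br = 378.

Let D be the Br–Br bond energy.
Σ(broken) = 1×D + 3×354 + 10×419 = 5252 + D
Σ(formed) = 1×287 + 3×354 + 9×419 + 1×378 = 5498
ΔH = Σ(broken) − Σ(formed) = (5252 + D) − (5498) = −246 + D
Setting this equal to −60 kJ gives D = 186 kJ/mol.

D(Br–Br) ≈ 186 kJ/mol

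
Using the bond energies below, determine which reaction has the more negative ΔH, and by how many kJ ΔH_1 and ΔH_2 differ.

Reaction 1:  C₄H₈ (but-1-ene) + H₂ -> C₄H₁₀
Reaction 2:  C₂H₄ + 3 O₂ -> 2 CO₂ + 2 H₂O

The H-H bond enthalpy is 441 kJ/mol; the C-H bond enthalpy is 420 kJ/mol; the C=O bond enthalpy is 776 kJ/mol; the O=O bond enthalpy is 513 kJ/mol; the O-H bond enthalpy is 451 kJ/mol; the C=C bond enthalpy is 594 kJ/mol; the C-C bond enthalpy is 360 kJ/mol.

Reaction 2, by 930 kJ

Reaction 1:
  Bonds broken (reactants):
    C-C: 2 × 360 = 720
    C-H: 8 × 420 = 3360
    C=C: 1 × 594 = 594
    H-H: 1 × 441 = 441
    Σ(broken) = 5115 kJ
  Bonds formed (products):
    C-C: 3 × 360 = 1080
    C-H: 10 × 420 = 4200
    Σ(formed) = 5280 kJ
  ΔH_1 = 5115 − 5280 = −165 kJ
Reaction 2:
  Bonds broken (reactants):
    C-H: 4 × 420 = 1680
    C=C: 1 × 594 = 594
    O=O: 3 × 513 = 1539
    Σ(broken) = 3813 kJ
  Bonds formed (products):
    C=O: 4 × 776 = 3104
    O-H: 4 × 451 = 1804
    Σ(formed) = 4908 kJ
  ΔH_2 = 3813 − 4908 = −1095 kJ
ΔH_1 − ΔH_2 = +930 kJ, so reaction 2 has the more negative ΔH; |ΔH_1 − ΔH_2| = 930 kJ.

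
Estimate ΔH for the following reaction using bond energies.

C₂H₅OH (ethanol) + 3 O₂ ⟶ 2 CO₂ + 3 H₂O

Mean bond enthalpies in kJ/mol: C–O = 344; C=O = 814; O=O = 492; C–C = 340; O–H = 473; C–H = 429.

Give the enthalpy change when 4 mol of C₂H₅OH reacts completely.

ΔH = −5264 kJ

Bonds broken (reactants):
  C–C: 1 × 340 = 340
  C–H: 5 × 429 = 2145
  C–O: 1 × 344 = 344
  O–H: 1 × 473 = 473
  O=O: 3 × 492 = 1476
  Σ(broken) = 4778 kJ
Bonds formed (products):
  C=O: 4 × 814 = 3256
  O–H: 6 × 473 = 2838
  Σ(formed) = 6094 kJ
ΔH = Σ(broken) − Σ(formed) = 4778 − 6094 = −1316 kJ
For 4× the reaction as written: 4 × (−1316) = −5264 kJ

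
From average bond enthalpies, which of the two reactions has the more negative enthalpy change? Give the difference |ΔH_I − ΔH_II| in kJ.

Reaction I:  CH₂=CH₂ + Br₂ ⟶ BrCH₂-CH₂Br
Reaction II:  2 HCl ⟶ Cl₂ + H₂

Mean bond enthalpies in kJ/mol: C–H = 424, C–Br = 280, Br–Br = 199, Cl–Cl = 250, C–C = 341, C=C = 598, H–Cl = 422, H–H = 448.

Reaction I:
  Bonds broken (reactants):
    Br–Br: 1 × 199 = 199
    C–H: 4 × 424 = 1696
    C=C: 1 × 598 = 598
    Σ(broken) = 2493 kJ
  Bonds formed (products):
    C–Br: 2 × 280 = 560
    C–C: 1 × 341 = 341
    C–H: 4 × 424 = 1696
    Σ(formed) = 2597 kJ
  ΔH_I = 2493 − 2597 = −104 kJ
Reaction II:
  Bonds broken (reactants):
    H–Cl: 2 × 422 = 844
    Σ(broken) = 844 kJ
  Bonds formed (products):
    Cl–Cl: 1 × 250 = 250
    H–H: 1 × 448 = 448
    Σ(formed) = 698 kJ
  ΔH_II = 844 − 698 = +146 kJ
ΔH_I − ΔH_II = −250 kJ, so reaction I has the more negative ΔH; |ΔH_I − ΔH_II| = 250 kJ.

Reaction I, by 250 kJ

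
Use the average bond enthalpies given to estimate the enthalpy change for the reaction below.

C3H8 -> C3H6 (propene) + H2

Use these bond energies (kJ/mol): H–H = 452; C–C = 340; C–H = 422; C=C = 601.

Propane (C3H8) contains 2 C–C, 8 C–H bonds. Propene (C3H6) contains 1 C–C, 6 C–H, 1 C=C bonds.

Bonds broken (reactants):
  C–C: 2 × 340 = 680
  C–H: 8 × 422 = 3376
  Σ(broken) = 4056 kJ
Bonds formed (products):
  C–C: 1 × 340 = 340
  C–H: 6 × 422 = 2532
  C=C: 1 × 601 = 601
  H–H: 1 × 452 = 452
  Σ(formed) = 3925 kJ
ΔH = Σ(broken) − Σ(formed) = 4056 − 3925 = +131 kJ

ΔH ≈ +131 kJ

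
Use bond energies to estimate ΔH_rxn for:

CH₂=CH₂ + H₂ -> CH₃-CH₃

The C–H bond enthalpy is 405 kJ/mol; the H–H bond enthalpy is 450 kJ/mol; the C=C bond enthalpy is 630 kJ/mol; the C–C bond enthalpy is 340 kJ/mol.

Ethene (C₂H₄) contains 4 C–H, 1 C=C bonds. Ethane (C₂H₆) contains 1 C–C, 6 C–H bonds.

Bonds broken (reactants):
  C–H: 4 × 405 = 1620
  C=C: 1 × 630 = 630
  H–H: 1 × 450 = 450
  Σ(broken) = 2700 kJ
Bonds formed (products):
  C–C: 1 × 340 = 340
  C–H: 6 × 405 = 2430
  Σ(formed) = 2770 kJ
ΔH = Σ(broken) − Σ(formed) = 2700 − 2770 = −70 kJ

ΔH ≈ −70 kJ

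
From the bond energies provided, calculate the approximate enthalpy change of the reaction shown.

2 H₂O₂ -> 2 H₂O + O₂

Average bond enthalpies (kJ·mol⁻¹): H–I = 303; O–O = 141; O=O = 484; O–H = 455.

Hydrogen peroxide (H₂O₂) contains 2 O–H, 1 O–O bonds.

Bonds broken (reactants):
  O–H: 4 × 455 = 1820
  O–O: 2 × 141 = 282
  Σ(broken) = 2102 kJ
Bonds formed (products):
  O–H: 4 × 455 = 1820
  O=O: 1 × 484 = 484
  Σ(formed) = 2304 kJ
ΔH = Σ(broken) − Σ(formed) = 2102 − 2304 = −202 kJ

ΔH ≈ −202 kJ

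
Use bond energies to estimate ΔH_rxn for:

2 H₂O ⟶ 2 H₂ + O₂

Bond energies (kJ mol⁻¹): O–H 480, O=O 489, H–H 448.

ΔH ≈ +535 kJ

Bonds broken (reactants):
  O–H: 4 × 480 = 1920
  Σ(broken) = 1920 kJ
Bonds formed (products):
  H–H: 2 × 448 = 896
  O=O: 1 × 489 = 489
  Σ(formed) = 1385 kJ
ΔH = Σ(broken) − Σ(formed) = 1920 − 1385 = +535 kJ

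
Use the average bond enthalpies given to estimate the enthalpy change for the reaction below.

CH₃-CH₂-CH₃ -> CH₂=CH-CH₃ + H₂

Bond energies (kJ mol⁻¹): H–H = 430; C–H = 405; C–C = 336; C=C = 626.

Bonds broken (reactants):
  C–C: 2 × 336 = 672
  C–H: 8 × 405 = 3240
  Σ(broken) = 3912 kJ
Bonds formed (products):
  C–C: 1 × 336 = 336
  C–H: 6 × 405 = 2430
  C=C: 1 × 626 = 626
  H–H: 1 × 430 = 430
  Σ(formed) = 3822 kJ
ΔH = Σ(broken) − Σ(formed) = 3912 − 3822 = +90 kJ

ΔH ≈ +90 kJ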